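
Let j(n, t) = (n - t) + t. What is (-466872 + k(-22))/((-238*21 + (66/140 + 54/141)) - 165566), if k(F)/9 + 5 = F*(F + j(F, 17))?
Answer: 1507494450/561152749 ≈ 2.6864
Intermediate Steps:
j(n, t) = n
k(F) = -45 + 18*F² (k(F) = -45 + 9*(F*(F + F)) = -45 + 9*(F*(2*F)) = -45 + 9*(2*F²) = -45 + 18*F²)
(-466872 + k(-22))/((-238*21 + (66/140 + 54/141)) - 165566) = (-466872 + (-45 + 18*(-22)²))/((-238*21 + (66/140 + 54/141)) - 165566) = (-466872 + (-45 + 18*484))/((-4998 + (66*(1/140) + 54*(1/141))) - 165566) = (-466872 + (-45 + 8712))/((-4998 + (33/70 + 18/47)) - 165566) = (-466872 + 8667)/((-4998 + 2811/3290) - 165566) = -458205/(-16440609/3290 - 165566) = -458205/(-561152749/3290) = -458205*(-3290/561152749) = 1507494450/561152749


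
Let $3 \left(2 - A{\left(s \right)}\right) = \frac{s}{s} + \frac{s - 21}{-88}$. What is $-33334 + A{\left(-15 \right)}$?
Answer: $- \frac{2199943}{66} \approx -33333.0$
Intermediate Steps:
$A{\left(s \right)} = \frac{419}{264} + \frac{s}{264}$ ($A{\left(s \right)} = 2 - \frac{\frac{s}{s} + \frac{s - 21}{-88}}{3} = 2 - \frac{1 + \left(s - 21\right) \left(- \frac{1}{88}\right)}{3} = 2 - \frac{1 + \left(-21 + s\right) \left(- \frac{1}{88}\right)}{3} = 2 - \frac{1 - \left(- \frac{21}{88} + \frac{s}{88}\right)}{3} = 2 - \frac{\frac{109}{88} - \frac{s}{88}}{3} = 2 + \left(- \frac{109}{264} + \frac{s}{264}\right) = \frac{419}{264} + \frac{s}{264}$)
$-33334 + A{\left(-15 \right)} = -33334 + \left(\frac{419}{264} + \frac{1}{264} \left(-15\right)\right) = -33334 + \left(\frac{419}{264} - \frac{5}{88}\right) = -33334 + \frac{101}{66} = - \frac{2199943}{66}$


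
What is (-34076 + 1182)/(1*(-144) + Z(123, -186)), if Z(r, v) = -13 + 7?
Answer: 16447/75 ≈ 219.29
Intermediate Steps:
Z(r, v) = -6
(-34076 + 1182)/(1*(-144) + Z(123, -186)) = (-34076 + 1182)/(1*(-144) - 6) = -32894/(-144 - 6) = -32894/(-150) = -32894*(-1/150) = 16447/75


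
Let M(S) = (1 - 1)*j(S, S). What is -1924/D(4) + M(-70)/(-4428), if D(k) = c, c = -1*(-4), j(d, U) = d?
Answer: -481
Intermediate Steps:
M(S) = 0 (M(S) = (1 - 1)*S = 0*S = 0)
c = 4
D(k) = 4
-1924/D(4) + M(-70)/(-4428) = -1924/4 + 0/(-4428) = -1924*¼ + 0*(-1/4428) = -481 + 0 = -481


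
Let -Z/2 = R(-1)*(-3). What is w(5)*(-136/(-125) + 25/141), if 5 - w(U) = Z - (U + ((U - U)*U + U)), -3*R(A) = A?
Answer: 289913/17625 ≈ 16.449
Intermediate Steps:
R(A) = -A/3
Z = 2 (Z = -2*(-⅓*(-1))*(-3) = -2*(-3)/3 = -2*(-1) = 2)
w(U) = 3 + 2*U (w(U) = 5 - (2 - (U + ((U - U)*U + U))) = 5 - (2 - (U + (0*U + U))) = 5 - (2 - (U + (0 + U))) = 5 - (2 - (U + U)) = 5 - (2 - 2*U) = 5 + (-2 + 2*U) = 3 + 2*U)
w(5)*(-136/(-125) + 25/141) = (3 + 2*5)*(-136/(-125) + 25/141) = (3 + 10)*(-136*(-1/125) + 25*(1/141)) = 13*(136/125 + 25/141) = 13*(22301/17625) = 289913/17625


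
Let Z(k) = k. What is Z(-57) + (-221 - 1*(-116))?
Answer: -162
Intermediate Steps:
Z(-57) + (-221 - 1*(-116)) = -57 + (-221 - 1*(-116)) = -57 + (-221 + 116) = -57 - 105 = -162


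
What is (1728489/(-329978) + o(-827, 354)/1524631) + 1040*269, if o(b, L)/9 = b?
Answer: 2655530795923639/9492352606 ≈ 2.7976e+5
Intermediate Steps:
o(b, L) = 9*b
(1728489/(-329978) + o(-827, 354)/1524631) + 1040*269 = (1728489/(-329978) + (9*(-827))/1524631) + 1040*269 = (1728489*(-1/329978) - 7443*1/1524631) + 279760 = (-32613/6226 - 7443/1524631) + 279760 = -49769130921/9492352606 + 279760 = 2655530795923639/9492352606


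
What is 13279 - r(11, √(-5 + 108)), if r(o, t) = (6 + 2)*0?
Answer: 13279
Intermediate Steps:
r(o, t) = 0 (r(o, t) = 8*0 = 0)
13279 - r(11, √(-5 + 108)) = 13279 - 1*0 = 13279 + 0 = 13279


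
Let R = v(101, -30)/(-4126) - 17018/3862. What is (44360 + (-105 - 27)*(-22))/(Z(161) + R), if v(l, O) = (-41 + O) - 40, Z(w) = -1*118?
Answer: -53795250112/139290843 ≈ -386.21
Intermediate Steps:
Z(w) = -118
v(l, O) = -81 + O
R = -34893793/7967306 (R = (-81 - 30)/(-4126) - 17018/3862 = -111*(-1/4126) - 17018*1/3862 = 111/4126 - 8509/1931 = -34893793/7967306 ≈ -4.3796)
(44360 + (-105 - 27)*(-22))/(Z(161) + R) = (44360 + (-105 - 27)*(-22))/(-118 - 34893793/7967306) = (44360 - 132*(-22))/(-975035901/7967306) = (44360 + 2904)*(-7967306/975035901) = 47264*(-7967306/975035901) = -53795250112/139290843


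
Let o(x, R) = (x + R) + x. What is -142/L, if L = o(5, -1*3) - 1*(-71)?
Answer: -71/39 ≈ -1.8205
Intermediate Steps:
o(x, R) = R + 2*x (o(x, R) = (R + x) + x = R + 2*x)
L = 78 (L = (-1*3 + 2*5) - 1*(-71) = (-3 + 10) + 71 = 7 + 71 = 78)
-142/L = -142/78 = -142*1/78 = -71/39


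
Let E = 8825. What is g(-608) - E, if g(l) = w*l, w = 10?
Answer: -14905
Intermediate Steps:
g(l) = 10*l
g(-608) - E = 10*(-608) - 1*8825 = -6080 - 8825 = -14905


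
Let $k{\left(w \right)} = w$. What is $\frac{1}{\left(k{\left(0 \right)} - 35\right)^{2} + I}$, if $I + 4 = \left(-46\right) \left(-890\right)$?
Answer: $\frac{1}{42161} \approx 2.3719 \cdot 10^{-5}$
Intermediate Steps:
$I = 40936$ ($I = -4 - -40940 = -4 + 40940 = 40936$)
$\frac{1}{\left(k{\left(0 \right)} - 35\right)^{2} + I} = \frac{1}{\left(0 - 35\right)^{2} + 40936} = \frac{1}{\left(-35\right)^{2} + 40936} = \frac{1}{1225 + 40936} = \frac{1}{42161}$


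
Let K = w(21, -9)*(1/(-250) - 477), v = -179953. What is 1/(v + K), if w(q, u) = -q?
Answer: -250/42483979 ≈ -5.8846e-6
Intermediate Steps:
K = 2504271/250 (K = (-1*21)*(1/(-250) - 477) = -21*(-1/250 - 477) = -21*(-119251/250) = 2504271/250 ≈ 10017.)
1/(v + K) = 1/(-179953 + 2504271/250) = 1/(-42483979/250) = -250/42483979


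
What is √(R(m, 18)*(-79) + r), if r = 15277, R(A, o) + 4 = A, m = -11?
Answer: √16462 ≈ 128.30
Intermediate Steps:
R(A, o) = -4 + A
√(R(m, 18)*(-79) + r) = √((-4 - 11)*(-79) + 15277) = √(-15*(-79) + 15277) = √(1185 + 15277) = √16462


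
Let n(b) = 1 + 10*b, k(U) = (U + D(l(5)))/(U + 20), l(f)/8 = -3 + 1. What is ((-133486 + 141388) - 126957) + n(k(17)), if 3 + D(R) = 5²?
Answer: -4404608/37 ≈ -1.1904e+5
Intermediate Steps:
l(f) = -16 (l(f) = 8*(-3 + 1) = 8*(-2) = -16)
D(R) = 22 (D(R) = -3 + 5² = -3 + 25 = 22)
k(U) = (22 + U)/(20 + U) (k(U) = (U + 22)/(U + 20) = (22 + U)/(20 + U))
((-133486 + 141388) - 126957) + n(k(17)) = ((-133486 + 141388) - 126957) + (1 + 10*((22 + 17)/(20 + 17))) = (7902 - 126957) + (1 + 10*(39/37)) = -119055 + (1 + 10*((1/37)*39)) = -119055 + (1 + 10*(39/37)) = -119055 + (1 + 390/37) = -119055 + 427/37 = -4404608/37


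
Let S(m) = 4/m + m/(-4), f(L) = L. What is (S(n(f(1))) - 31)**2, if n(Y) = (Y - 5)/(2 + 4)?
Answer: 48841/36 ≈ 1356.7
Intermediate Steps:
n(Y) = -5/6 + Y/6 (n(Y) = (-5 + Y)/6 = (-5 + Y)*(1/6) = -5/6 + Y/6)
S(m) = 4/m - m/4 (S(m) = 4/m + m*(-1/4) = 4/m - m/4)
(S(n(f(1))) - 31)**2 = ((4/(-5/6 + (1/6)*1) - (-5/6 + (1/6)*1)/4) - 31)**2 = ((4/(-5/6 + 1/6) - (-5/6 + 1/6)/4) - 31)**2 = ((4/(-2/3) - 1/4*(-2/3)) - 31)**2 = ((4*(-3/2) + 1/6) - 31)**2 = ((-6 + 1/6) - 31)**2 = (-35/6 - 31)**2 = (-221/6)**2 = 48841/36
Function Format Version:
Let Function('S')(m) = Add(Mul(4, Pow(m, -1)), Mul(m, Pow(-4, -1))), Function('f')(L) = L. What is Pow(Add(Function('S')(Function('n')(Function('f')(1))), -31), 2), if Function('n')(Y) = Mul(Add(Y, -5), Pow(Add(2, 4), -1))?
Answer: Rational(48841, 36) ≈ 1356.7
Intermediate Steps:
Function('n')(Y) = Add(Rational(-5, 6), Mul(Rational(1, 6), Y)) (Function('n')(Y) = Mul(Add(-5, Y), Pow(6, -1)) = Mul(Add(-5, Y), Rational(1, 6)) = Add(Rational(-5, 6), Mul(Rational(1, 6), Y)))
Function('S')(m) = Add(Mul(4, Pow(m, -1)), Mul(Rational(-1, 4), m)) (Function('S')(m) = Add(Mul(4, Pow(m, -1)), Mul(m, Rational(-1, 4))) = Add(Mul(4, Pow(m, -1)), Mul(Rational(-1, 4), m)))
Pow(Add(Function('S')(Function('n')(Function('f')(1))), -31), 2) = Pow(Add(Add(Mul(4, Pow(Add(Rational(-5, 6), Mul(Rational(1, 6), 1)), -1)), Mul(Rational(-1, 4), Add(Rational(-5, 6), Mul(Rational(1, 6), 1)))), -31), 2) = Pow(Add(Add(Mul(4, Pow(Add(Rational(-5, 6), Rational(1, 6)), -1)), Mul(Rational(-1, 4), Add(Rational(-5, 6), Rational(1, 6)))), -31), 2) = Pow(Add(Add(Mul(4, Pow(Rational(-2, 3), -1)), Mul(Rational(-1, 4), Rational(-2, 3))), -31), 2) = Pow(Add(Add(Mul(4, Rational(-3, 2)), Rational(1, 6)), -31), 2) = Pow(Add(Add(-6, Rational(1, 6)), -31), 2) = Pow(Add(Rational(-35, 6), -31), 2) = Pow(Rational(-221, 6), 2) = Rational(48841, 36)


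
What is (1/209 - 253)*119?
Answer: -6292244/209 ≈ -30106.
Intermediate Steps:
(1/209 - 253)*119 = -52876/209*119 = -6292244/209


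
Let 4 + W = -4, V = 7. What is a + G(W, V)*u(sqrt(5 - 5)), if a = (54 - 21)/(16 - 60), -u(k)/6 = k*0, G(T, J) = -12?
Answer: -3/4 ≈ -0.75000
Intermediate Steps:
W = -8 (W = -4 - 4 = -8)
u(k) = 0 (u(k) = -6*k*0 = -6*0 = 0)
a = -3/4 (a = 33/(-44) = 33*(-1/44) = -3/4 ≈ -0.75000)
a + G(W, V)*u(sqrt(5 - 5)) = -3/4 - 12*0 = -3/4 + 0 = -3/4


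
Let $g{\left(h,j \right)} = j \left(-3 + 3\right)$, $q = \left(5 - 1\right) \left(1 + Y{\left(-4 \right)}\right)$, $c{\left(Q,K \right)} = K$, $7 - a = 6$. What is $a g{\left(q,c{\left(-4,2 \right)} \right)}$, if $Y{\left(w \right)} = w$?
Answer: $0$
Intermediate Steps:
$a = 1$ ($a = 7 - 6 = 1$)
$q = -12$ ($q = \left(5 - 1\right) \left(1 - 4\right) = 4 \left(-3\right) = -12$)
$g{\left(h,j \right)} = 0$ ($g{\left(h,j \right)} = j 0 = 0$)
$a g{\left(q,c{\left(-4,2 \right)} \right)} = 1 \cdot 0 = 0$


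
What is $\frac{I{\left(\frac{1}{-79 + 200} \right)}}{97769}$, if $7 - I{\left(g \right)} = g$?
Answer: $\frac{846}{11830049} \approx 7.1513 \cdot 10^{-5}$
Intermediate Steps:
$I{\left(g \right)} = 7 - g$
$\frac{I{\left(\frac{1}{-79 + 200} \right)}}{97769} = \frac{7 - \frac{1}{-79 + 200}}{97769} = \left(7 - \frac{1}{121}\right) \frac{1}{97769} = \frac{846}{121} \cdot \frac{1}{97769} = \frac{846}{11830049}$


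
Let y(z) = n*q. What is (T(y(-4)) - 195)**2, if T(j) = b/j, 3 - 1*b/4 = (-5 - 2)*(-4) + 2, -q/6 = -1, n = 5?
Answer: 986049/25 ≈ 39442.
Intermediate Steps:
q = 6 (q = -6*(-1) = 6)
y(z) = 30 (y(z) = 5*6 = 30)
b = -108 (b = 12 - 4*((-5 - 2)*(-4) + 2) = 12 - 4*(-7*(-4) + 2) = 12 - 4*(28 + 2) = 12 - 4*30 = 12 - 120 = -108)
T(j) = -108/j
(T(y(-4)) - 195)**2 = (-108/30 - 195)**2 = (-108*1/30 - 195)**2 = (-18/5 - 195)**2 = (-993/5)**2 = 986049/25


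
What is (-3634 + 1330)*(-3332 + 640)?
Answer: 6202368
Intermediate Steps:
(-3634 + 1330)*(-3332 + 640) = -2304*(-2692) = 6202368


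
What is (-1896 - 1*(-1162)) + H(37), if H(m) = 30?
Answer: -704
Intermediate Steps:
(-1896 - 1*(-1162)) + H(37) = (-1896 - 1*(-1162)) + 30 = (-1896 + 1162) + 30 = -734 + 30 = -704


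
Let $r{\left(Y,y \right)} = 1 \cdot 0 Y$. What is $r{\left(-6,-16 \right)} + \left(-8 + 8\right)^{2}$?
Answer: $0$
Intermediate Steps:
$r{\left(Y,y \right)} = 0$ ($r{\left(Y,y \right)} = 0 Y = 0$)
$r{\left(-6,-16 \right)} + \left(-8 + 8\right)^{2} = 0 + \left(-8 + 8\right)^{2} = 0 + 0^{2} = 0 + 0 = 0$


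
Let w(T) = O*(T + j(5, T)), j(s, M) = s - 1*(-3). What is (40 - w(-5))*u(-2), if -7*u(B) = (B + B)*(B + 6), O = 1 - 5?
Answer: 832/7 ≈ 118.86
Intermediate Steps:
O = -4
u(B) = -2*B*(6 + B)/7 (u(B) = -(B + B)*(B + 6)/7 = -2*B*(6 + B)/7)
j(s, M) = 3 + s (j(s, M) = s + 3 = 3 + s)
w(T) = -32 - 4*T (w(T) = -4*(T + (3 + 5)) = -4*(T + 8) = -4*(8 + T) = -32 - 4*T)
(40 - w(-5))*u(-2) = (40 - (-32 - 4*(-5)))*(-2/7*(-2)*(6 - 2)) = (40 - (-32 + 20))*(-2/7*(-2)*4) = (40 - 1*(-12))*(16/7) = (40 + 12)*(16/7) = 52*(16/7) = 832/7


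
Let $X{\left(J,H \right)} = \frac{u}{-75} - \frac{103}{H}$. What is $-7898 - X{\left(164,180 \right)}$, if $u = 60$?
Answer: $- \frac{1421393}{180} \approx -7896.6$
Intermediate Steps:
$X{\left(J,H \right)} = - \frac{4}{5} - \frac{103}{H}$ ($X{\left(J,H \right)} = \frac{60}{-75} - \frac{103}{H} = 60 \left(- \frac{1}{75}\right) - \frac{103}{H} = - \frac{4}{5} - \frac{103}{H}$)
$-7898 - X{\left(164,180 \right)} = -7898 - \left(- \frac{4}{5} - \frac{103}{180}\right) = -7898 - - \frac{247}{180} = -7898 + \frac{247}{180} = - \frac{1421393}{180}$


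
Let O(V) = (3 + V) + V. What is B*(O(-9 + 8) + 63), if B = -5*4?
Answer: -1280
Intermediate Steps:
B = -20
O(V) = 3 + 2*V
B*(O(-9 + 8) + 63) = -20*((3 + 2*(-9 + 8)) + 63) = -20*((3 + 2*(-1)) + 63) = -20*((3 - 2) + 63) = -20*(1 + 63) = -20*64 = -1280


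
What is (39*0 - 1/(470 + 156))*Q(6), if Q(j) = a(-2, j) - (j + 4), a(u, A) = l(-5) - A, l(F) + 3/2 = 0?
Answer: 35/1252 ≈ 0.027955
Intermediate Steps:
l(F) = -3/2 (l(F) = -3/2 + 0 = -3/2)
a(u, A) = -3/2 - A
Q(j) = -11/2 - 2*j (Q(j) = (-3/2 - j) - (j + 4) = (-3/2 - j) - (4 + j) = (-3/2 - j) + (-4 - j) = -11/2 - 2*j)
(39*0 - 1/(470 + 156))*Q(6) = (39*0 - 1/(470 + 156))*(-11/2 - 2*6) = (0 - 1/626)*(-11/2 - 12) = (0 - 1*1/626)*(-35/2) = (0 - 1/626)*(-35/2) = -1/626*(-35/2) = 35/1252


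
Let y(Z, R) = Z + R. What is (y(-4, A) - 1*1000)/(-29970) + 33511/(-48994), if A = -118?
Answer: -158225567/244725030 ≈ -0.64654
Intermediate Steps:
y(Z, R) = R + Z
(y(-4, A) - 1*1000)/(-29970) + 33511/(-48994) = ((-118 - 4) - 1*1000)/(-29970) + 33511/(-48994) = (-122 - 1000)*(-1/29970) + 33511*(-1/48994) = -1122*(-1/29970) - 33511/48994 = 187/4995 - 33511/48994 = -158225567/244725030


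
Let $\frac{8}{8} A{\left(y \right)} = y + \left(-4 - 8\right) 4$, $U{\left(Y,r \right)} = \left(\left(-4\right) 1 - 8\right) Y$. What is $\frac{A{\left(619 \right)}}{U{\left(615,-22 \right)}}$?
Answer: $- \frac{571}{7380} \approx -0.077371$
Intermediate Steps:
$U{\left(Y,r \right)} = - 12 Y$ ($U{\left(Y,r \right)} = \left(-4 - 8\right) Y = - 12 Y$)
$A{\left(y \right)} = -48 + y$ ($A{\left(y \right)} = y + \left(-4 - 8\right) 4 = y - 48 = -48 + y$)
$\frac{A{\left(619 \right)}}{U{\left(615,-22 \right)}} = \frac{-48 + 619}{\left(-12\right) 615} = \frac{571}{-7380} = 571 \left(- \frac{1}{7380}\right) = - \frac{571}{7380}$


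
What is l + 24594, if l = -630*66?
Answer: -16986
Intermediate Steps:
l = -41580
l + 24594 = -41580 + 24594 = -16986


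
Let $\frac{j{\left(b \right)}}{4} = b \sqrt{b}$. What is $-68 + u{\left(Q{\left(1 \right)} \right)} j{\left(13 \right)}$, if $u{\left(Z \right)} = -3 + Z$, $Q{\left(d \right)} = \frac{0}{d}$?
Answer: $-68 - 156 \sqrt{13} \approx -630.47$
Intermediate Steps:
$Q{\left(d \right)} = 0$
$j{\left(b \right)} = 4 b^{\frac{3}{2}}$ ($j{\left(b \right)} = 4 b \sqrt{b} = 4 b^{\frac{3}{2}}$)
$-68 + u{\left(Q{\left(1 \right)} \right)} j{\left(13 \right)} = -68 + \left(-3 + 0\right) 4 \cdot 13^{\frac{3}{2}} = -68 - 3 \cdot 4 \cdot 13 \sqrt{13} = -68 - 3 \cdot 52 \sqrt{13} = -68 - 156 \sqrt{13}$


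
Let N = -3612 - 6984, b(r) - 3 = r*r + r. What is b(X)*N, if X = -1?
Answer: -31788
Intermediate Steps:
b(r) = 3 + r + r² (b(r) = 3 + (r*r + r) = 3 + (r² + r) = 3 + (r + r²) = 3 + r + r²)
N = -10596
b(X)*N = (3 - 1 + (-1)²)*(-10596) = (3 - 1 + 1)*(-10596) = 3*(-10596) = -31788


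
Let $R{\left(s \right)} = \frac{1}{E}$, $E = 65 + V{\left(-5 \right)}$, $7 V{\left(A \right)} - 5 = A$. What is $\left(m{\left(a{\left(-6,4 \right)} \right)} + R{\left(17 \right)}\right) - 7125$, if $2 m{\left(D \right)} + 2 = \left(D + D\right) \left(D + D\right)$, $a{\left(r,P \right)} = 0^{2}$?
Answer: $- \frac{463189}{65} \approx -7126.0$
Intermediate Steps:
$V{\left(A \right)} = \frac{5}{7} + \frac{A}{7}$
$a{\left(r,P \right)} = 0$
$E = 65$ ($E = 65 + \left(\frac{5}{7} + \frac{1}{7} \left(-5\right)\right) = 65 + \left(\frac{5}{7} - \frac{5}{7}\right) = 65 + 0 = 65$)
$R{\left(s \right)} = \frac{1}{65}$
$m{\left(D \right)} = -1 + 2 D^{2}$ ($m{\left(D \right)} = -1 + \frac{\left(D + D\right) \left(D + D\right)}{2} = -1 + \frac{2 D 2 D}{2} = -1 + \frac{4 D^{2}}{2} = -1 + 2 D^{2}$)
$\left(m{\left(a{\left(-6,4 \right)} \right)} + R{\left(17 \right)}\right) - 7125 = \left(\left(-1 + 2 \cdot 0^{2}\right) + \frac{1}{65}\right) - 7125 = \left(\left(-1 + 2 \cdot 0\right) + \frac{1}{65}\right) - 7125 = \left(\left(-1 + 0\right) + \frac{1}{65}\right) - 7125 = \left(-1 + \frac{1}{65}\right) - 7125 = - \frac{64}{65} - 7125 = - \frac{463189}{65}$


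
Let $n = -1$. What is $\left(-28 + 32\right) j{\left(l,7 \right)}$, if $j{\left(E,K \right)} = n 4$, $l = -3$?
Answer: $-16$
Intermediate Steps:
$j{\left(E,K \right)} = -4$ ($j{\left(E,K \right)} = \left(-1\right) 4 = -4$)
$\left(-28 + 32\right) j{\left(l,7 \right)} = \left(-28 + 32\right) \left(-4\right) = 4 \left(-4\right) = -16$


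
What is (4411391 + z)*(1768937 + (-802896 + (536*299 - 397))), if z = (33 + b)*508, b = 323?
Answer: 5170438628012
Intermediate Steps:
z = 180848 (z = (33 + 323)*508 = 356*508 = 180848)
(4411391 + z)*(1768937 + (-802896 + (536*299 - 397))) = (4411391 + 180848)*(1768937 + (-802896 + (536*299 - 397))) = 4592239*(1768937 + (-802896 + (160264 - 397))) = 4592239*(1768937 + (-802896 + 159867)) = 4592239*(1768937 - 643029) = 4592239*1125908 = 5170438628012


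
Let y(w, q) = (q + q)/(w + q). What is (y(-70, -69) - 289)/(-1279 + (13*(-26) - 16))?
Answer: 40033/226987 ≈ 0.17637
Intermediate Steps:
y(w, q) = 2*q/(q + w) (y(w, q) = (2*q)/(q + w) = 2*q/(q + w))
(y(-70, -69) - 289)/(-1279 + (13*(-26) - 16)) = (2*(-69)/(-69 - 70) - 289)/(-1279 + (13*(-26) - 16)) = (2*(-69)/(-139) - 289)/(-1279 + (-338 - 16)) = (2*(-69)*(-1/139) - 289)/(-1279 - 354) = (138/139 - 289)/(-1633) = -40033/139*(-1/1633) = 40033/226987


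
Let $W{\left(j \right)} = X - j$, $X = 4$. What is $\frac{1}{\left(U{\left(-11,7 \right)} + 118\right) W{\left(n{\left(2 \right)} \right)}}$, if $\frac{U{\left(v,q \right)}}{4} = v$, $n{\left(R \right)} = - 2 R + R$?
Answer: $\frac{1}{444} \approx 0.0022523$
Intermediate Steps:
$n{\left(R \right)} = - R$
$U{\left(v,q \right)} = 4 v$
$W{\left(j \right)} = 4 - j$
$\frac{1}{\left(U{\left(-11,7 \right)} + 118\right) W{\left(n{\left(2 \right)} \right)}} = \frac{1}{\left(4 \left(-11\right) + 118\right) \left(4 - \left(-1\right) 2\right)} = \frac{1}{\left(-44 + 118\right) \left(4 - -2\right)} = \frac{1}{74 \left(4 + 2\right)} = \frac{1}{74 \cdot 6} = \frac{1}{444}$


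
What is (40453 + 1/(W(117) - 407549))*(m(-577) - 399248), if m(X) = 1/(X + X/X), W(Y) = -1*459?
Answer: -3795636791141149927/235012608 ≈ -1.6151e+10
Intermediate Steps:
W(Y) = -459
m(X) = 1/(1 + X) (m(X) = 1/(X + 1) = 1/(1 + X))
(40453 + 1/(W(117) - 407549))*(m(-577) - 399248) = (40453 + 1/(-459 - 407549))*(1/(1 - 577) - 399248) = (40453 + 1/(-408008))*(1/(-576) - 399248) = (40453 - 1/408008)*(-1/576 - 399248) = (16505147623/408008)*(-229966849/576) = -3795636791141149927/235012608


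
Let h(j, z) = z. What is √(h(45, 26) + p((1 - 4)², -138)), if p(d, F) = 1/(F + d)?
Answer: √432537/129 ≈ 5.0983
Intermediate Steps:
√(h(45, 26) + p((1 - 4)², -138)) = √(26 + 1/(-138 + (1 - 4)²)) = √(26 + 1/(-138 + (-3)²)) = √(26 + 1/(-138 + 9)) = √(26 + 1/(-129)) = √(26 - 1/129) = √(3353/129) = √432537/129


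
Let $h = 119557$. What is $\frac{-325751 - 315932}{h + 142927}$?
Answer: $- \frac{641683}{262484} \approx -2.4447$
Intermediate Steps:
$\frac{-325751 - 315932}{h + 142927} = \frac{-325751 - 315932}{119557 + 142927} = - \frac{641683}{262484}$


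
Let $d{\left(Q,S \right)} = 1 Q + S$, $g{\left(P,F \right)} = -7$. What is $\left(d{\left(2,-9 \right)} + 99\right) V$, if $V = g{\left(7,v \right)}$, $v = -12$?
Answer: $-644$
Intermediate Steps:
$V = -7$
$d{\left(Q,S \right)} = Q + S$
$\left(d{\left(2,-9 \right)} + 99\right) V = \left(\left(2 - 9\right) + 99\right) \left(-7\right) = \left(-7 + 99\right) \left(-7\right) = 92 \left(-7\right) = -644$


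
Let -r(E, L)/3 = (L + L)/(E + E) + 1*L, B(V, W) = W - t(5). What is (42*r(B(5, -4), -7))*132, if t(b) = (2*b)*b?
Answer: 114268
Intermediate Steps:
t(b) = 2*b²
B(V, W) = -50 + W (B(V, W) = W - 2*5² = W - 2*25 = W - 1*50 = W - 50 = -50 + W)
r(E, L) = -3*L - 3*L/E (r(E, L) = -3*((L + L)/(E + E) + 1*L) = -3*((2*L)/((2*E)) + L) = -3*((2*L)*(1/(2*E)) + L) = -3*(L/E + L) = -3*(L + L/E) = -3*L - 3*L/E)
(42*r(B(5, -4), -7))*132 = (42*(-3*(-7)*(1 + (-50 - 4))/(-50 - 4)))*132 = (42*(-3*(-7)*(1 - 54)/(-54)))*132 = (42*(-3*(-7)*(-1/54)*(-53)))*132 = (42*(371/18))*132 = (2597/3)*132 = 114268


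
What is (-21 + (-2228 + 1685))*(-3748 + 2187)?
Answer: 880404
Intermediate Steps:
(-21 + (-2228 + 1685))*(-3748 + 2187) = (-21 - 543)*(-1561) = -564*(-1561) = 880404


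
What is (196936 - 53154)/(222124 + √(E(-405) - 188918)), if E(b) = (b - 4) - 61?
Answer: 7984358242/12334815191 - 71891*I*√47347/12334815191 ≈ 0.6473 - 0.0012682*I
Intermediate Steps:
E(b) = -65 + b (E(b) = (-4 + b) - 61 = -65 + b)
(196936 - 53154)/(222124 + √(E(-405) - 188918)) = (196936 - 53154)/(222124 + √((-65 - 405) - 188918)) = 143782/(222124 + √(-470 - 188918)) = 143782/(222124 + √(-189388)) = 143782/(222124 + 2*I*√47347)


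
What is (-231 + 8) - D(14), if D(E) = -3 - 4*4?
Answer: -204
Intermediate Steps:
D(E) = -19 (D(E) = -3 - 16 = -19)
(-231 + 8) - D(14) = (-231 + 8) - 1*(-19) = -223 + 19 = -204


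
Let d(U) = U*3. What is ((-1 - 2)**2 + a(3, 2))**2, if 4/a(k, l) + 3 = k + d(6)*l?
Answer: 6724/81 ≈ 83.012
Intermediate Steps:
d(U) = 3*U
a(k, l) = 4/(-3 + k + 18*l) (a(k, l) = 4/(-3 + (k + (3*6)*l)) = 4/(-3 + (k + 18*l)) = 4/(-3 + k + 18*l))
((-1 - 2)**2 + a(3, 2))**2 = ((-1 - 2)**2 + 4/(-3 + 3 + 18*2))**2 = ((-3)**2 + 4/(-3 + 3 + 36))**2 = (9 + 4/36)**2 = (9 + 4*(1/36))**2 = (9 + 1/9)**2 = (82/9)**2 = 6724/81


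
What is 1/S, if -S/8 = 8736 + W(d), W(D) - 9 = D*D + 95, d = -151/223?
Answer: -49729/3517017288 ≈ -1.4140e-5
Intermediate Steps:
d = -151/223 (d = -151*1/223 = -151/223 ≈ -0.67713)
W(D) = 104 + D² (W(D) = 9 + (D*D + 95) = 9 + (D² + 95) = 9 + (95 + D²) = 104 + D²)
S = -3517017288/49729 (S = -8*(8736 + (104 + (-151/223)²)) = -8*(8736 + (104 + 22801/49729)) = -8*(8736 + 5194617/49729) = -8*439627161/49729 = -3517017288/49729 ≈ -70724.)
1/S = 1/(-3517017288/49729) = -49729/3517017288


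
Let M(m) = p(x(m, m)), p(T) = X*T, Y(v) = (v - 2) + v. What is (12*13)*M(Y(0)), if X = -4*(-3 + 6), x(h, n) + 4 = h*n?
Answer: 0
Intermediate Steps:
x(h, n) = -4 + h*n
X = -12 (X = -4*3 = -12)
Y(v) = -2 + 2*v (Y(v) = (-2 + v) + v = -2 + 2*v)
p(T) = -12*T
M(m) = 48 - 12*m² (M(m) = -12*(-4 + m*m) = -12*(-4 + m²) = 48 - 12*m²)
(12*13)*M(Y(0)) = (12*13)*(48 - 12*(-2 + 2*0)²) = 156*(48 - 12*(-2 + 0)²) = 156*(48 - 12*(-2)²) = 156*(48 - 12*4) = 156*(48 - 48) = 156*0 = 0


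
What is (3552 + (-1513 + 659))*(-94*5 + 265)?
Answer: -553090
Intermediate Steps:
(3552 + (-1513 + 659))*(-94*5 + 265) = (3552 - 854)*(-470 + 265) = 2698*(-205) = -553090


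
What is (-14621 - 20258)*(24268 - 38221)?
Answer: 486666687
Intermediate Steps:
(-14621 - 20258)*(24268 - 38221) = -34879*(-13953) = 486666687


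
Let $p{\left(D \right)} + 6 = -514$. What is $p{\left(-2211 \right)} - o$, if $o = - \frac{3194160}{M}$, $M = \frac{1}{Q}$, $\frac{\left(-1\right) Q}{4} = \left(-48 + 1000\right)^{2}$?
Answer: $-11579519939080$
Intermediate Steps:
$Q = -3625216$ ($Q = - 4 \left(-48 + 1000\right)^{2} = - 4 \cdot 952^{2} = \left(-4\right) 906304 = -3625216$)
$p{\left(D \right)} = -520$ ($p{\left(D \right)} = -6 - 514 = -520$)
$M = - \frac{1}{3625216}$ ($M = \frac{1}{-3625216} = - \frac{1}{3625216} \approx -2.7585 \cdot 10^{-7}$)
$o = 11579519938560$ ($o = - \frac{3194160}{- \frac{1}{3625216}} = \left(-3194160\right) \left(-3625216\right) = 11579519938560$)
$p{\left(-2211 \right)} - o = -520 - 11579519938560 = -11579519939080$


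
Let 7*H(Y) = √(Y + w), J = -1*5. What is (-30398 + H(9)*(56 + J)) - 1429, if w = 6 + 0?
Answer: -31827 + 51*√15/7 ≈ -31799.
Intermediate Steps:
J = -5
w = 6
H(Y) = √(6 + Y)/7 (H(Y) = √(Y + 6)/7 = √(6 + Y)/7)
(-30398 + H(9)*(56 + J)) - 1429 = (-30398 + (√(6 + 9)/7)*(56 - 5)) - 1429 = (-30398 + (√15/7)*51) - 1429 = (-30398 + 51*√15/7) - 1429 = -31827 + 51*√15/7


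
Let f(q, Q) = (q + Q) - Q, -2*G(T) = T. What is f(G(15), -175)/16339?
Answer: -15/32678 ≈ -0.00045902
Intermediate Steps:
G(T) = -T/2
f(q, Q) = q (f(q, Q) = (Q + q) - Q = q)
f(G(15), -175)/16339 = -½*15/16339 = -15/2*1/16339 = -15/32678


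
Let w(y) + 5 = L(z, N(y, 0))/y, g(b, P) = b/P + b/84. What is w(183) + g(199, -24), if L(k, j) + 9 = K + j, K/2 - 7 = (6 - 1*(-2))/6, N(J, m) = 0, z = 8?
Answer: -334517/30744 ≈ -10.881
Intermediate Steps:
K = 50/3 (K = 14 + 2*((6 - 1*(-2))/6) = 14 + 2*((6 + 2)*(⅙)) = 14 + 2*(8*(⅙)) = 14 + 2*(4/3) = 14 + 8/3 = 50/3 ≈ 16.667)
L(k, j) = 23/3 + j (L(k, j) = -9 + (50/3 + j) = 23/3 + j)
g(b, P) = b/84 + b/P (g(b, P) = b/P + b*(1/84) = b/P + b/84 = b/84 + b/P)
w(y) = -5 + 23/(3*y) (w(y) = -5 + (23/3 + 0)/y = -5 + 23/(3*y))
w(183) + g(199, -24) = (-5 + (23/3)/183) + ((1/84)*199 + 199/(-24)) = (-5 + (23/3)*(1/183)) + (199/84 + 199*(-1/24)) = (-5 + 23/549) + (199/84 - 199/24) = -2722/549 - 995/168 = -334517/30744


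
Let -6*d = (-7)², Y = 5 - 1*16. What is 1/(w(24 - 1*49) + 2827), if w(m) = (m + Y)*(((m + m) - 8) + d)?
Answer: 1/5209 ≈ 0.00019198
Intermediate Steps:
Y = -11 (Y = 5 - 16 = -11)
d = -49/6 (d = -⅙*(-7)² = -⅙*49 = -49/6 ≈ -8.1667)
w(m) = (-11 + m)*(-97/6 + 2*m) (w(m) = (m - 11)*(((m + m) - 8) - 49/6) = (-11 + m)*((2*m - 8) - 49/6) = (-11 + m)*((-8 + 2*m) - 49/6) = (-11 + m)*(-97/6 + 2*m))
1/(w(24 - 1*49) + 2827) = 1/((1067/6 + 2*(24 - 1*49)² - 229*(24 - 1*49)/6) + 2827) = 1/((1067/6 + 2*(24 - 49)² - 229*(24 - 49)/6) + 2827) = 1/((1067/6 + 2*(-25)² - 229/6*(-25)) + 2827) = 1/((1067/6 + 2*625 + 5725/6) + 2827) = 1/((1067/6 + 1250 + 5725/6) + 2827) = 1/(2382 + 2827) = 1/5209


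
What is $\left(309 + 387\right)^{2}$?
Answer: $484416$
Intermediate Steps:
$\left(309 + 387\right)^{2} = 696^{2} = 484416$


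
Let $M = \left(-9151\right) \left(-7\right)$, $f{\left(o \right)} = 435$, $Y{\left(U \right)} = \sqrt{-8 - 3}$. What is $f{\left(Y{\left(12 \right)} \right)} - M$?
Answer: $-63622$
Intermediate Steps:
$Y{\left(U \right)} = i \sqrt{11}$ ($Y{\left(U \right)} = \sqrt{-11} = i \sqrt{11}$)
$M = 64057$
$f{\left(Y{\left(12 \right)} \right)} - M = 435 - 64057 = -63622$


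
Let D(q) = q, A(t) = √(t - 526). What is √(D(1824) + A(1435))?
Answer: √(1824 + 3*√101) ≈ 43.060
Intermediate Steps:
A(t) = √(-526 + t)
√(D(1824) + A(1435)) = √(1824 + √(-526 + 1435)) = √(1824 + √909) = √(1824 + 3*√101)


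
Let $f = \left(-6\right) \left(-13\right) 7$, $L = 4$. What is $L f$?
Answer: $2184$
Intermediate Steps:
$f = 546$ ($f = 78 \cdot 7 = 546$)
$L f = 4 \cdot 546 = 2184$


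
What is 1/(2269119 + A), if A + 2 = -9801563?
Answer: -1/7532446 ≈ -1.3276e-7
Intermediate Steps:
A = -9801565 (A = -2 - 9801563 = -9801565)
1/(2269119 + A) = 1/(2269119 - 9801565) = 1/(-7532446) = -1/7532446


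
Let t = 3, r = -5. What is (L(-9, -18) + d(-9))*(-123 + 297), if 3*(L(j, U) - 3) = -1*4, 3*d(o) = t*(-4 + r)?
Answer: -1276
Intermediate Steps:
d(o) = -9 (d(o) = (3*(-4 - 5))/3 = (3*(-9))/3 = (⅓)*(-27) = -9)
L(j, U) = 5/3 (L(j, U) = 3 + (-1*4)/3 = 3 + (⅓)*(-4) = 3 - 4/3 = 5/3)
(L(-9, -18) + d(-9))*(-123 + 297) = (5/3 - 9)*(-123 + 297) = -22/3*174 = -1276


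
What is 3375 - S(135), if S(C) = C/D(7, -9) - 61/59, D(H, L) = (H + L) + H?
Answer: 197593/59 ≈ 3349.0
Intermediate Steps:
D(H, L) = L + 2*H
S(C) = -61/59 + C/5 (S(C) = C/(-9 + 2*7) - 61/59 = C/(-9 + 14) - 61*1/59 = C/5 - 61/59 = -61/59 + C/5)
3375 - S(135) = 3375 - (-61/59 + (⅕)*135) = 3375 - (-61/59 + 27) = 3375 - 1*1532/59 = 3375 - 1532/59 = 197593/59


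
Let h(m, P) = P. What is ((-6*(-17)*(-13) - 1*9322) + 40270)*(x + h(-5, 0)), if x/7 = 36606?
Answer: 7590400524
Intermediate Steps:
x = 256242 (x = 7*36606 = 256242)
((-6*(-17)*(-13) - 1*9322) + 40270)*(x + h(-5, 0)) = ((-6*(-17)*(-13) - 1*9322) + 40270)*(256242 + 0) = ((102*(-13) - 9322) + 40270)*256242 = ((-1326 - 9322) + 40270)*256242 = (-10648 + 40270)*256242 = 29622*256242 = 7590400524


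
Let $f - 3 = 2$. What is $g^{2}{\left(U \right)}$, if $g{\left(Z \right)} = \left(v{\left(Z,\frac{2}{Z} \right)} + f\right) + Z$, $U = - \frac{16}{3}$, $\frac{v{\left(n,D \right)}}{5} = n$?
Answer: $729$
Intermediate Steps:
$v{\left(n,D \right)} = 5 n$
$U = - \frac{16}{3}$ ($U = \left(-16\right) \frac{1}{3} = - \frac{16}{3} \approx -5.3333$)
$f = 5$ ($f = 3 + 2 = 5$)
$g{\left(Z \right)} = 5 + 6 Z$ ($g{\left(Z \right)} = \left(5 Z + 5\right) + Z = \left(5 + 5 Z\right) + Z = 5 + 6 Z$)
$g^{2}{\left(U \right)} = \left(5 + 6 \left(- \frac{16}{3}\right)\right)^{2} = \left(5 - 32\right)^{2} = \left(-27\right)^{2} = 729$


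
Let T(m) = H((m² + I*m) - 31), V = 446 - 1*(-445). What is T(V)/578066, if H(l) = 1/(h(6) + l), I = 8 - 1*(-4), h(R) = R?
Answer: 1/465081844168 ≈ 2.1502e-12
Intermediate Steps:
V = 891 (V = 446 + 445 = 891)
I = 12 (I = 8 + 4 = 12)
H(l) = 1/(6 + l)
T(m) = 1/(-25 + m² + 12*m) (T(m) = 1/(6 + ((m² + 12*m) - 31)) = 1/(6 + (-31 + m² + 12*m)) = 1/(-25 + m² + 12*m))
T(V)/578066 = 1/((-25 + 891² + 12*891)*578066) = (1/578066)/(-25 + 793881 + 10692) = (1/578066)/804548 = (1/804548)*(1/578066) = 1/465081844168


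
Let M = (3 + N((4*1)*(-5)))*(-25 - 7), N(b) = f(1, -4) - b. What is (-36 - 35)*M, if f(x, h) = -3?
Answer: 45440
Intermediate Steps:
N(b) = -3 - b
M = -640 (M = (3 + (-3 - 4*1*(-5)))*(-25 - 7) = (3 + (-3 - 4*(-5)))*(-32) = (3 + (-3 - 1*(-20)))*(-32) = (3 + (-3 + 20))*(-32) = (3 + 17)*(-32) = 20*(-32) = -640)
(-36 - 35)*M = (-36 - 35)*(-640) = -71*(-640) = 45440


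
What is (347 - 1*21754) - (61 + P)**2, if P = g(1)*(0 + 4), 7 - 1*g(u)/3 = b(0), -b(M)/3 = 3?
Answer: -85416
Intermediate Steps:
b(M) = -9 (b(M) = -3*3 = -9)
g(u) = 48 (g(u) = 21 - 3*(-9) = 21 + 27 = 48)
P = 192 (P = 48*(0 + 4) = 48*4 = 192)
(347 - 1*21754) - (61 + P)**2 = (347 - 1*21754) - (61 + 192)**2 = (347 - 21754) - 1*253**2 = -21407 - 1*64009 = -21407 - 64009 = -85416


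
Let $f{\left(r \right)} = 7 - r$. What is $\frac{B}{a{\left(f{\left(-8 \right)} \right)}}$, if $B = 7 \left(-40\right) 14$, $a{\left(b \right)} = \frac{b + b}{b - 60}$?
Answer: $5880$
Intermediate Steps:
$a{\left(b \right)} = \frac{2 b}{-60 + b}$
$B = -3920$ ($B = \left(-280\right) 14 = -3920$)
$\frac{B}{a{\left(f{\left(-8 \right)} \right)}} = - \frac{3920}{2 \left(7 - -8\right) \frac{1}{-60 + \left(7 - -8\right)}} = - \frac{3920}{2 \left(7 + 8\right) \frac{1}{-60 + \left(7 + 8\right)}} = - \frac{3920}{2 \cdot 15 \frac{1}{-60 + 15}} = - \frac{3920}{2 \cdot 15 \frac{1}{-45}} = - \frac{3920}{2 \cdot 15 \left(- \frac{1}{45}\right)} = - \frac{3920}{- \frac{2}{3}} = \left(-3920\right) \left(- \frac{3}{2}\right) = 5880$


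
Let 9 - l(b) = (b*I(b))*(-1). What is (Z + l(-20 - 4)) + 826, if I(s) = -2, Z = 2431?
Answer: 3314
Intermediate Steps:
l(b) = 9 - 2*b (l(b) = 9 - b*(-2)*(-1) = 9 - (-2*b)*(-1) = 9 - 2*b)
(Z + l(-20 - 4)) + 826 = (2431 + (9 - 2*(-20 - 4))) + 826 = (2431 + (9 - 2*(-24))) + 826 = (2431 + (9 + 48)) + 826 = (2431 + 57) + 826 = 2488 + 826 = 3314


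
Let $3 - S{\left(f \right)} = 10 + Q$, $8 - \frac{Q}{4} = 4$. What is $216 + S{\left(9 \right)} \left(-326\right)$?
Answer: $7714$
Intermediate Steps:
$Q = 16$ ($Q = 32 - 16 = 16$)
$S{\left(f \right)} = -23$ ($S{\left(f \right)} = 3 - \left(10 + 16\right) = 3 - 26 = -23$)
$216 + S{\left(9 \right)} \left(-326\right) = 216 - -7498 = 216 + 7498 = 7714$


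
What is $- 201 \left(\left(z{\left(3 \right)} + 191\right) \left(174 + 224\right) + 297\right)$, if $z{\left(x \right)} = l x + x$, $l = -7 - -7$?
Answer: $-15579309$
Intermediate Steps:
$l = 0$ ($l = -7 + 7 = 0$)
$z{\left(x \right)} = x$ ($z{\left(x \right)} = 0 x + x = 0 + x = x$)
$- 201 \left(\left(z{\left(3 \right)} + 191\right) \left(174 + 224\right) + 297\right) = - 201 \left(\left(3 + 191\right) \left(174 + 224\right) + 297\right) = - 201 \left(194 \cdot 398 + 297\right) = - 201 \left(77212 + 297\right) = \left(-201\right) 77509 = -15579309$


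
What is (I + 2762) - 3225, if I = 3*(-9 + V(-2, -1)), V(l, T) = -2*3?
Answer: -508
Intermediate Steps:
V(l, T) = -6
I = -45 (I = 3*(-9 - 6) = 3*(-15) = -45)
(I + 2762) - 3225 = (-45 + 2762) - 3225 = 2717 - 3225 = -508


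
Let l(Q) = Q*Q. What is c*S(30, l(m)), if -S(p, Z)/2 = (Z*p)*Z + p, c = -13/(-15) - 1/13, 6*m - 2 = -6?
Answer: -59752/1053 ≈ -56.745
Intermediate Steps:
m = -⅔ (m = ⅓ + (⅙)*(-6) = ⅓ - 1 = -⅔ ≈ -0.66667)
c = 154/195 (c = -13*(-1/15) - 1*1/13 = 13/15 - 1/13 = 154/195 ≈ 0.78974)
l(Q) = Q²
S(p, Z) = -2*p - 2*p*Z² (S(p, Z) = -2*((Z*p)*Z + p) = -2*(p*Z² + p) = -2*(p + p*Z²) = -2*p - 2*p*Z²)
c*S(30, l(m)) = 154*(-2*30*(1 + ((-⅔)²)²))/195 = 154*(-2*30*(1 + (4/9)²))/195 = 154*(-2*30*(1 + 16/81))/195 = 154*(-2*30*97/81)/195 = (154/195)*(-1940/27) = -59752/1053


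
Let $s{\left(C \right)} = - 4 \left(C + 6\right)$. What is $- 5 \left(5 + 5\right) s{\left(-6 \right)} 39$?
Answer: $0$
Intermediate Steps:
$s{\left(C \right)} = -24 - 4 C$ ($s{\left(C \right)} = - 4 \left(6 + C\right) = -24 - 4 C$)
$- 5 \left(5 + 5\right) s{\left(-6 \right)} 39 = - 5 \left(5 + 5\right) \left(-24 - -24\right) 39 = \left(-5\right) 10 \left(-24 + 24\right) 39 = \left(-50\right) 0 \cdot 39 = 0 \cdot 39 = 0$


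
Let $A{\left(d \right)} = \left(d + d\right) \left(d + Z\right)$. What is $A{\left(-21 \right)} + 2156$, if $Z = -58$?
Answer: $5474$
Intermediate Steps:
$A{\left(d \right)} = 2 d \left(-58 + d\right)$ ($A{\left(d \right)} = \left(d + d\right) \left(d - 58\right) = 2 d \left(-58 + d\right)$)
$A{\left(-21 \right)} + 2156 = 2 \left(-21\right) \left(-58 - 21\right) + 2156 = 2 \left(-21\right) \left(-79\right) + 2156 = 3318 + 2156 = 5474$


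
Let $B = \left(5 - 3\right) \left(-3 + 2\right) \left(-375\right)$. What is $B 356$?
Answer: $267000$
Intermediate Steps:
$B = 750$ ($B = 2 \left(-1\right) \left(-375\right) = \left(-2\right) \left(-375\right) = 750$)
$B 356 = 750 \cdot 356 = 267000$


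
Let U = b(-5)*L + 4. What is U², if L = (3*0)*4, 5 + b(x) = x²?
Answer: 16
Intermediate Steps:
b(x) = -5 + x²
L = 0 (L = 0*4 = 0)
U = 4 (U = (-5 + (-5)²)*0 + 4 = (-5 + 25)*0 + 4 = 20*0 + 4 = 0 + 4 = 4)
U² = 4² = 16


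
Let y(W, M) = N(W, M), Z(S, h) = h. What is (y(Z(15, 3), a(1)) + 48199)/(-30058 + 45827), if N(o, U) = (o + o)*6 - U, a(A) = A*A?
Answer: 48234/15769 ≈ 3.0588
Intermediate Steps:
a(A) = A**2
N(o, U) = -U + 12*o (N(o, U) = (2*o)*6 - U = 12*o - U = -U + 12*o)
y(W, M) = -M + 12*W
(y(Z(15, 3), a(1)) + 48199)/(-30058 + 45827) = ((-1*1**2 + 12*3) + 48199)/(-30058 + 45827) = ((-1*1 + 36) + 48199)/15769 = ((-1 + 36) + 48199)*(1/15769) = (35 + 48199)*(1/15769) = 48234*(1/15769) = 48234/15769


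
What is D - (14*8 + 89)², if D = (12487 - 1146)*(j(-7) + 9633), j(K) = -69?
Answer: 108424923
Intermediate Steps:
D = 108465324 (D = (12487 - 1146)*(-69 + 9633) = 11341*9564 = 108465324)
D - (14*8 + 89)² = 108465324 - (14*8 + 89)² = 108465324 - (112 + 89)² = 108465324 - 1*201² = 108465324 - 1*40401 = 108465324 - 40401 = 108424923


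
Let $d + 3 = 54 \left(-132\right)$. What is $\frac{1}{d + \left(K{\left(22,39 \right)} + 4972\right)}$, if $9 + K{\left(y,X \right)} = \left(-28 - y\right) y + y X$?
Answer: $- \frac{1}{2410} \approx -0.00041494$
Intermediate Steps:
$K{\left(y,X \right)} = -9 + X y + y \left(-28 - y\right)$ ($K{\left(y,X \right)} = -9 + \left(\left(-28 - y\right) y + y X\right) = -9 + \left(y \left(-28 - y\right) + X y\right) = -9 + \left(X y + y \left(-28 - y\right)\right) = -9 + X y + y \left(-28 - y\right)$)
$d = -7131$ ($d = -3 + 54 \left(-132\right) = -3 - 7128 = -7131$)
$\frac{1}{d + \left(K{\left(22,39 \right)} + 4972\right)} = \frac{1}{-7131 + \left(\left(-9 - 22^{2} - 616 + 39 \cdot 22\right) + 4972\right)} = \frac{1}{-7131 + \left(\left(-9 - 484 - 616 + 858\right) + 4972\right)} = \frac{1}{-7131 + \left(-251 + 4972\right)} = \frac{1}{-7131 + 4721} = \frac{1}{-2410} = - \frac{1}{2410}$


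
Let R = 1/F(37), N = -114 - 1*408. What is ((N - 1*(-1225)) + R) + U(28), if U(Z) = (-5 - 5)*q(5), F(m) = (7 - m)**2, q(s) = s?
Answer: 587701/900 ≈ 653.00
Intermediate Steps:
U(Z) = -50 (U(Z) = (-5 - 5)*5 = -10*5 = -50)
N = -522 (N = -114 - 408 = -522)
R = 1/900 (R = 1/((-7 + 37)**2) = 1/(30**2) = 1/900 ≈ 0.0011111)
((N - 1*(-1225)) + R) + U(28) = ((-522 - 1*(-1225)) + 1/900) - 50 = ((-522 + 1225) + 1/900) - 50 = (703 + 1/900) - 50 = 632701/900 - 50 = 587701/900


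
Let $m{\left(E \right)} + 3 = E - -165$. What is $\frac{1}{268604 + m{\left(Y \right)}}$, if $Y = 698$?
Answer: $\frac{1}{269464} \approx 3.7111 \cdot 10^{-6}$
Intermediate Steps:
$m{\left(E \right)} = 162 + E$ ($m{\left(E \right)} = -3 + \left(E - -165\right) = -3 + \left(E + 165\right) = -3 + \left(165 + E\right) = 162 + E$)
$\frac{1}{268604 + m{\left(Y \right)}} = \frac{1}{268604 + \left(162 + 698\right)} = \frac{1}{268604 + 860} = \frac{1}{269464}$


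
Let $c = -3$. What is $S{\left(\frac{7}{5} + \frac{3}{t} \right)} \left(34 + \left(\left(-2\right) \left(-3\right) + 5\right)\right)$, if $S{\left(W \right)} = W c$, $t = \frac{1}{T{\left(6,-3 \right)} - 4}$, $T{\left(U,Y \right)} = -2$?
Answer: $2241$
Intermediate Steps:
$t = - \frac{1}{6}$ ($t = \frac{1}{-2 - 4} = \frac{1}{-6} = - \frac{1}{6} \approx -0.16667$)
$S{\left(W \right)} = - 3 W$ ($S{\left(W \right)} = W \left(-3\right) = - 3 W$)
$S{\left(\frac{7}{5} + \frac{3}{t} \right)} \left(34 + \left(\left(-2\right) \left(-3\right) + 5\right)\right) = - 3 \left(\frac{7}{5} + \frac{3}{- \frac{1}{6}}\right) \left(34 + \left(\left(-2\right) \left(-3\right) + 5\right)\right) = - 3 \left(7 \cdot \frac{1}{5} + 3 \left(-6\right)\right) \left(34 + \left(6 + 5\right)\right) = - 3 \left(\frac{7}{5} - 18\right) \left(34 + 11\right) = \left(-3\right) \left(- \frac{83}{5}\right) 45 = \frac{249}{5} \cdot 45 = 2241$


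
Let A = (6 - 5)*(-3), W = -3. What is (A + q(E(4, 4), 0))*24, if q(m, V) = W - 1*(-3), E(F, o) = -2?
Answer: -72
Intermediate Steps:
A = -3 (A = 1*(-3) = -3)
q(m, V) = 0 (q(m, V) = -3 - 1*(-3) = -3 + 3 = 0)
(A + q(E(4, 4), 0))*24 = (-3 + 0)*24 = -3*24 = -72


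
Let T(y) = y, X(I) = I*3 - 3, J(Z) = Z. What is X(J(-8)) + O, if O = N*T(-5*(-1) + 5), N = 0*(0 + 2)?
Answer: -27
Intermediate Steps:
N = 0 (N = 0*2 = 0)
X(I) = -3 + 3*I (X(I) = 3*I - 3 = -3 + 3*I)
O = 0 (O = 0*(-5*(-1) + 5) = 0*(5 + 5) = 0*10 = 0)
X(J(-8)) + O = (-3 + 3*(-8)) + 0 = (-3 - 24) + 0 = -27 + 0 = -27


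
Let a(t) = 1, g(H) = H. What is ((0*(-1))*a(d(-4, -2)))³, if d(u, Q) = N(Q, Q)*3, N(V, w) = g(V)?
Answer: 0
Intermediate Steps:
N(V, w) = V
d(u, Q) = 3*Q (d(u, Q) = Q*3 = 3*Q)
((0*(-1))*a(d(-4, -2)))³ = ((0*(-1))*1)³ = (0*1)³ = 0³ = 0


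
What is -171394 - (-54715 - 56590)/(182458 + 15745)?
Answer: -33970693677/198203 ≈ -1.7139e+5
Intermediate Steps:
-171394 - (-54715 - 56590)/(182458 + 15745) = -171394 - (-111305)/198203 = -171394 - 1*(-111305/198203) = -171394 + 111305/198203 = -33970693677/198203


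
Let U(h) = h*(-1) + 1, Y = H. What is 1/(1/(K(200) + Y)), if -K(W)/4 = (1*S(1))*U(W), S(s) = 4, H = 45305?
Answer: 48489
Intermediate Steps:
Y = 45305
U(h) = 1 - h (U(h) = -h + 1 = 1 - h)
K(W) = -16 + 16*W (K(W) = -4*1*4*(1 - W) = -16*(1 - W) = -4*(4 - 4*W) = -16 + 16*W)
1/(1/(K(200) + Y)) = 1/(1/((-16 + 16*200) + 45305)) = 1/(1/((-16 + 3200) + 45305)) = 1/(1/(3184 + 45305)) = 1/(1/48489) = 48489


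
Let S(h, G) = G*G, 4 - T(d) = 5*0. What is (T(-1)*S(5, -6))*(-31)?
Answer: -4464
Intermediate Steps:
T(d) = 4 (T(d) = 4 - 5*0 = 4 - 1*0 = 4 + 0 = 4)
S(h, G) = G**2
(T(-1)*S(5, -6))*(-31) = (4*(-6)**2)*(-31) = (4*36)*(-31) = 144*(-31) = -4464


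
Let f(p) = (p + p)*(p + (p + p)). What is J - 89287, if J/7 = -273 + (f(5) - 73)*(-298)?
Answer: -251820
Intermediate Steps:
f(p) = 6*p² (f(p) = (2*p)*(p + 2*p) = (2*p)*(3*p) = 6*p²)
J = -162533 (J = 7*(-273 + (6*5² - 73)*(-298)) = 7*(-273 + (6*25 - 73)*(-298)) = 7*(-273 + (150 - 73)*(-298)) = 7*(-273 + 77*(-298)) = 7*(-273 - 22946) = 7*(-23219) = -162533)
J - 89287 = -162533 - 89287 = -251820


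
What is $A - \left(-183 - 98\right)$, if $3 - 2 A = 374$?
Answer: $\frac{191}{2} \approx 95.5$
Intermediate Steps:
$A = - \frac{371}{2}$ ($A = \frac{3}{2} - 187 = - \frac{371}{2} \approx -185.5$)
$A - \left(-183 - 98\right) = - \frac{371}{2} - \left(-183 - 98\right) = - \frac{371}{2} - -281 = - \frac{371}{2} + 281 = \frac{191}{2}$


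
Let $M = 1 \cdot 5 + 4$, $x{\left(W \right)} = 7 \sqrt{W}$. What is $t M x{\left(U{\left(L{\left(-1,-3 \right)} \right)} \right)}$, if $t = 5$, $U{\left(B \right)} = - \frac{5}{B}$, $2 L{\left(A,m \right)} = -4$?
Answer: $\frac{315 \sqrt{10}}{2} \approx 498.06$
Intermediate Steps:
$L{\left(A,m \right)} = -2$ ($L{\left(A,m \right)} = \frac{1}{2} \left(-4\right) = -2$)
$M = 9$ ($M = 5 + 4 = 9$)
$t M x{\left(U{\left(L{\left(-1,-3 \right)} \right)} \right)} = 5 \cdot 9 \cdot 7 \sqrt{- \frac{5}{-2}} = 45 \cdot 7 \sqrt{\left(-5\right) \left(- \frac{1}{2}\right)} = 45 \cdot 7 \sqrt{\frac{5}{2}} = 45 \cdot 7 \frac{\sqrt{10}}{2} = 45 \frac{7 \sqrt{10}}{2} = \frac{315 \sqrt{10}}{2}$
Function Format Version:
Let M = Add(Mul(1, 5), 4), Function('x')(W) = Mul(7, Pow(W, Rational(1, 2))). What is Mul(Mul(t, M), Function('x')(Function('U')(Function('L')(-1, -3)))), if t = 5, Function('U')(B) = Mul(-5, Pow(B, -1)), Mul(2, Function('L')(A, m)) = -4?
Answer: Mul(Rational(315, 2), Pow(10, Rational(1, 2))) ≈ 498.06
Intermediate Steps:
Function('L')(A, m) = -2 (Function('L')(A, m) = Mul(Rational(1, 2), -4) = -2)
M = 9 (M = Add(5, 4) = 9)
Mul(Mul(t, M), Function('x')(Function('U')(Function('L')(-1, -3)))) = Mul(Mul(5, 9), Mul(7, Pow(Mul(-5, Pow(-2, -1)), Rational(1, 2)))) = Mul(45, Mul(7, Pow(Mul(-5, Rational(-1, 2)), Rational(1, 2)))) = Mul(45, Mul(7, Pow(Rational(5, 2), Rational(1, 2)))) = Mul(45, Mul(7, Mul(Rational(1, 2), Pow(10, Rational(1, 2))))) = Mul(45, Mul(Rational(7, 2), Pow(10, Rational(1, 2)))) = Mul(Rational(315, 2), Pow(10, Rational(1, 2)))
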